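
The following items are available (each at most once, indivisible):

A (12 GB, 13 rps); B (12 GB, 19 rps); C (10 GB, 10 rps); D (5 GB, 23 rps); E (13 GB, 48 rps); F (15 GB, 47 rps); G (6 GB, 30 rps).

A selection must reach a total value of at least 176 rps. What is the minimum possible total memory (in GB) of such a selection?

Subsets with value ≥ 176, sorted by total memory:
- B+C+D+E+F+G: memory 61, value 177
- A+B+D+E+F+G: memory 63, value 180
- A+B+C+D+E+F+G: memory 73, value 190
Minimum memory: 61 GB.

61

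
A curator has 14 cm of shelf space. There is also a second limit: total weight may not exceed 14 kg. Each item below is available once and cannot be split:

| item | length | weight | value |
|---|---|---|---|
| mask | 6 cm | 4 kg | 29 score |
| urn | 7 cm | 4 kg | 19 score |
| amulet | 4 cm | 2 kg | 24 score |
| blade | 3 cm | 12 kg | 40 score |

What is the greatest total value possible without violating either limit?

Feasible sets respecting both limits:
- amulet+blade: length 7, weight 14, value 64
- mask+amulet: length 10, weight 6, value 53
- mask+urn: length 13, weight 8, value 48
- urn+amulet: length 11, weight 6, value 43
Best: 64 score.

64 score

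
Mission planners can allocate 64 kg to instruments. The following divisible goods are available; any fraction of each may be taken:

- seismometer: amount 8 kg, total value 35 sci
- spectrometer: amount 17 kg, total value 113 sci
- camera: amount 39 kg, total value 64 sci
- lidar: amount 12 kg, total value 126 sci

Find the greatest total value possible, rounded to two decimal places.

Take in order of value per unit:
- lidar (126/12 per unit): all 12 → value 126, running total 126.00
- spectrometer (113/17 per unit): all 17 → value 113, running total 239.00
- seismometer (35/8 per unit): all 8 → value 35, running total 274.00
- camera (64/39 per unit): 27 of 39 → value 27×64/39 = 44.3077, running total 318.31
Total 318.31.

318.31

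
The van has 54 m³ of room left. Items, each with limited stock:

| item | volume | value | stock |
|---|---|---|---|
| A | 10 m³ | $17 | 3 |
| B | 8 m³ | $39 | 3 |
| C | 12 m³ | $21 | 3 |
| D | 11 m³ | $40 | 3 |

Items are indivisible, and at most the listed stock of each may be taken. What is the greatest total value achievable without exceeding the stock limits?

$198

Best selections within volume 54 and stock limits:
- 2×B + 3×D: volume 49, value 198
- 3×B + 2×D: volume 46, value 197
- 1×B + 1×C + 3×D: volume 53, value 180
Best: $198.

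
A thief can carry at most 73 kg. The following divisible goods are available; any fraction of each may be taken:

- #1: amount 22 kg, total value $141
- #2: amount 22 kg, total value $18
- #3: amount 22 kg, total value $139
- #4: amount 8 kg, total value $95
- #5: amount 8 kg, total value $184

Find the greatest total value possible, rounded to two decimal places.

569.64

Take in order of value per unit:
- #5 (184/8 per unit): all 8 → value 184, running total 184.00
- #4 (95/8 per unit): all 8 → value 95, running total 279.00
- #1 (141/22 per unit): all 22 → value 141, running total 420.00
- #3 (139/22 per unit): all 22 → value 139, running total 559.00
- #2 (18/22 per unit): 13 of 22 → value 13×18/22 = 10.6364, running total 569.64
Total 569.64.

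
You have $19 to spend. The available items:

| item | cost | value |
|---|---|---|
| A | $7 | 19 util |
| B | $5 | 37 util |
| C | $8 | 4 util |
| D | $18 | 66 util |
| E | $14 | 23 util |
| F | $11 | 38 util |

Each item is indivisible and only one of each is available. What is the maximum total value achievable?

75 util

This is a 0/1 knapsack; check combinations near the capacity.
- B+F: cost 5+11=16, value 37+38=75
- D: cost 18, value 66
- B+E: cost 5+14=19, value 37+23=60
Best: 75 util.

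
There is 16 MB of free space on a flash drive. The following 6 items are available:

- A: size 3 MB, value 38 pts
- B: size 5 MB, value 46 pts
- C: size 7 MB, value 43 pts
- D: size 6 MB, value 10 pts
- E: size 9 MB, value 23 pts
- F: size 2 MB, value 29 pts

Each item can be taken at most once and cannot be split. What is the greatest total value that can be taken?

127 pts

Check high-value combinations within 16 MB:
- A+B+C: size 3+5+7=15, value 38+46+43=127
- A+B+D+F: size 3+5+6+2=16, value 38+46+10+29=123
- B+C+F: size 5+7+2=14, value 46+43+29=118
- A+B+F: size 3+5+2=10, value 38+46+29=113
- A+C+F: size 3+7+2=12, value 38+43+29=110
Best: 127 pts.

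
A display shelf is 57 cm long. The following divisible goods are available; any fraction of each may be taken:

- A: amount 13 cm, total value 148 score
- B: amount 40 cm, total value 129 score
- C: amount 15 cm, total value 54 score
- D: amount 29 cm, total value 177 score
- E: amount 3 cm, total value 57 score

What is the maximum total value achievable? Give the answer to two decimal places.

Take in order of value per unit:
- E (57/3 per unit): all 3 → value 57, running total 57.00
- A (148/13 per unit): all 13 → value 148, running total 205.00
- D (177/29 per unit): all 29 → value 177, running total 382.00
- C (54/15 per unit): 12 of 15 → value 12×54/15 = 43.2000, running total 425.20
Total 425.20.

425.20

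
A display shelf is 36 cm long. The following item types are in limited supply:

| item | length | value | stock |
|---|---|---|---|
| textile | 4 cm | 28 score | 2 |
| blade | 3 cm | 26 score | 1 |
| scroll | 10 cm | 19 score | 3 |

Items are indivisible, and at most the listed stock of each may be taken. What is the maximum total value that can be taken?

Top feasible selections:
- 2×textile + 1×blade + 2×scroll: length 31, value 120
- 2×textile + 1×blade + 1×scroll: length 21, value 101
Best: 120 score.

120 score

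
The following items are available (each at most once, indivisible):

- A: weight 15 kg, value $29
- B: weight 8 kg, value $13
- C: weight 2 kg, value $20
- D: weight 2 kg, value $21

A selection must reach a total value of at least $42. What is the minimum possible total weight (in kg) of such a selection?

Subsets with value ≥ 42, sorted by total weight:
- B+C+D: weight 12, value 54
- A+D: weight 17, value 50
- A+C: weight 17, value 49
- A+C+D: weight 19, value 70
Minimum weight: 12 kg.

12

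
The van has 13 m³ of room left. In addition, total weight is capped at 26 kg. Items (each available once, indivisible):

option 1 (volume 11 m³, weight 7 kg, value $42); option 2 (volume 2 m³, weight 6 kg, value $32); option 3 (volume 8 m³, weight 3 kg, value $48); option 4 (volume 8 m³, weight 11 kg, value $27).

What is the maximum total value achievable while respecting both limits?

Feasible sets respecting both limits:
- option 2+option 3: volume 10, weight 9, value 80
- option 1+option 2: volume 13, weight 13, value 74
- option 2+option 4: volume 10, weight 17, value 59
- option 3: volume 8, weight 3, value 48
Best: $80.

$80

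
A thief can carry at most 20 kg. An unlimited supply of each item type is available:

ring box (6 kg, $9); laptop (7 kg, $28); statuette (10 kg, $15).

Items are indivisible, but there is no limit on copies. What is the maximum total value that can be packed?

$65

Best value-per-unit is laptop at 28/7; filling with it alone gives 2×28 = 56.
Optimal mix: 1×ring box + 2×laptop → weight 20, value 65.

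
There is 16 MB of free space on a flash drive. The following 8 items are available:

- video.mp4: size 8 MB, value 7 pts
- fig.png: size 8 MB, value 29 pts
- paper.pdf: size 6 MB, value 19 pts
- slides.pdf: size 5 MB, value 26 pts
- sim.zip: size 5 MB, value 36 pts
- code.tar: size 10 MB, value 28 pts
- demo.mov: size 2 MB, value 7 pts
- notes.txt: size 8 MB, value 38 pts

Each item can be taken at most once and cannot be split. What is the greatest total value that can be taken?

81 pts

Check high-value combinations within 16 MB:
- sim.zip+demo.mov+notes.txt: size 5+2+8=15, value 36+7+38=81
- paper.pdf+slides.pdf+sim.zip: size 6+5+5=16, value 19+26+36=81
- sim.zip+notes.txt: size 5+8=13, value 36+38=74
- fig.png+sim.zip+demo.mov: size 8+5+2=15, value 29+36+7=72
- slides.pdf+demo.mov+notes.txt: size 5+2+8=15, value 26+7+38=71
Best: 81 pts.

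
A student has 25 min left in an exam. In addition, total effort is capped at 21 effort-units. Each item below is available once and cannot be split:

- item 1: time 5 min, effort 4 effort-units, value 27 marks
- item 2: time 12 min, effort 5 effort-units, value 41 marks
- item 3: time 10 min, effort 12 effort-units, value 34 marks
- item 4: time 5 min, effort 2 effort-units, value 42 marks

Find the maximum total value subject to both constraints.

110 marks

Feasible sets respecting both limits:
- item 1+item 2+item 4: time 22, effort 11, value 110
- item 1+item 3+item 4: time 20, effort 18, value 103
- item 2+item 4: time 17, effort 7, value 83
Best: 110 marks.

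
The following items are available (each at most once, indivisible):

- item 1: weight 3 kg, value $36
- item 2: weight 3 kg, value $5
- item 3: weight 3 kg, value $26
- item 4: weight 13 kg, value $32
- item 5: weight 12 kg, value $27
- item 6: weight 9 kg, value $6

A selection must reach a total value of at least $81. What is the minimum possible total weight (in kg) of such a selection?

18

Subsets with value ≥ 81, sorted by total weight:
- item 1+item 3+item 5: weight 18, value 89
- item 1+item 3+item 4: weight 19, value 94
Minimum weight: 18 kg.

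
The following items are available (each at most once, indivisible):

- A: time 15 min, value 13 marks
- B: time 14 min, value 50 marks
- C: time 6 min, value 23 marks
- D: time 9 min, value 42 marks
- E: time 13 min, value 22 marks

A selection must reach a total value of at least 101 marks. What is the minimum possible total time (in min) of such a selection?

Subsets with value ≥ 101, sorted by total time:
- B+C+D: time 29, value 115
- B+D+E: time 36, value 114
Minimum time: 29 min.

29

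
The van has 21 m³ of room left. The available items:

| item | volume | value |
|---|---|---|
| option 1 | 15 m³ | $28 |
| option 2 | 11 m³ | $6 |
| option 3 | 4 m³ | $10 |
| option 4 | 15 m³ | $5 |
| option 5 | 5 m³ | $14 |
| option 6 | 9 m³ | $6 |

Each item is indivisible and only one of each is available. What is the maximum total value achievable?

$42

Check high-value combinations within 21 m³:
- option 1+option 5: volume 15+5=20, value 28+14=42
- option 1+option 3: volume 15+4=19, value 28+10=38
- option 3+option 5+option 6: volume 4+5+9=18, value 10+14+6=30
- option 2+option 3+option 5: volume 11+4+5=20, value 6+10+14=30
- option 1: volume 15, value 28
Best: $42.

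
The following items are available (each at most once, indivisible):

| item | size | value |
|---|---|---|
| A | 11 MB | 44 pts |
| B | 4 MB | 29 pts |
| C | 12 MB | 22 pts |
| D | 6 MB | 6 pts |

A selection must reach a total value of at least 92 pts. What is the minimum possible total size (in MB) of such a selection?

27

Subsets with value ≥ 92, sorted by total size:
- A+B+C: size 27, value 95
- A+B+C+D: size 33, value 101
Minimum size: 27 MB.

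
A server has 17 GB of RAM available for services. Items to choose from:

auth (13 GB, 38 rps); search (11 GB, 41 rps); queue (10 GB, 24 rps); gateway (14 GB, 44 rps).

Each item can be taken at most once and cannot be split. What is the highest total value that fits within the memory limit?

Check high-value combinations within 17 GB:
- gateway: memory 14, value 44
- search: memory 11, value 41
- auth: memory 13, value 38
- queue: memory 10, value 24
Best: 44 rps.

44 rps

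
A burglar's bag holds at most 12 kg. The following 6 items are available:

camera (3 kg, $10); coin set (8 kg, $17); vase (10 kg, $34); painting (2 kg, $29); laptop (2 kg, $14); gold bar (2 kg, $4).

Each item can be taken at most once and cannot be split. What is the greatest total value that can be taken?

Check high-value combinations within 12 kg:
- vase+painting: weight 10+2=12, value 34+29=63
- coin set+painting+laptop: weight 8+2+2=12, value 17+29+14=60
- camera+painting+laptop+gold bar: weight 3+2+2+2=9, value 10+29+14+4=57
Best: $63.

$63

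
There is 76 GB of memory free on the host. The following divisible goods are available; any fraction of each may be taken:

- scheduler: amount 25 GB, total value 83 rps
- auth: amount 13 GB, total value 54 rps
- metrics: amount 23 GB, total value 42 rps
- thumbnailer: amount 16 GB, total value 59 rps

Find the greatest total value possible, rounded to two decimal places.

236.17

Take in order of value per unit:
- auth (54/13 per unit): all 13 → value 54, running total 54.00
- thumbnailer (59/16 per unit): all 16 → value 59, running total 113.00
- scheduler (83/25 per unit): all 25 → value 83, running total 196.00
- metrics (42/23 per unit): 22 of 23 → value 22×42/23 = 40.1739, running total 236.17
Total 236.17.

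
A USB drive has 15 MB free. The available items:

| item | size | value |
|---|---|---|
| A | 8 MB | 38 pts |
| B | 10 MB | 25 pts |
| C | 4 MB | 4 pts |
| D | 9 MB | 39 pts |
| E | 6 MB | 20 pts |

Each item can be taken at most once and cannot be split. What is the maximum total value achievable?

59 pts

Check high-value combinations within 15 MB:
- D+E: size 9+6=15, value 39+20=59
- A+E: size 8+6=14, value 38+20=58
- C+D: size 4+9=13, value 4+39=43
- A+C: size 8+4=12, value 38+4=42
- D: size 9, value 39
Best: 59 pts.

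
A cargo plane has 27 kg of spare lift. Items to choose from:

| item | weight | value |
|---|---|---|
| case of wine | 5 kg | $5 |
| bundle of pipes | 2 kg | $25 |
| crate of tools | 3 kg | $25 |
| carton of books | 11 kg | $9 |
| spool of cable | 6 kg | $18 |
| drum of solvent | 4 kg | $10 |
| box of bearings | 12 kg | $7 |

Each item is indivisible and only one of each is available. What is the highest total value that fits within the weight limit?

$87

Check high-value combinations within 27 kg:
- bundle of pipes+crate of tools+carton of books+spool of cable+drum of solvent: weight 2+3+11+6+4=26, value 25+25+9+18+10=87
- bundle of pipes+crate of tools+spool of cable+drum of solvent+box of bearings: weight 2+3+6+4+12=27, value 25+25+18+10+7=85
- case of wine+bundle of pipes+crate of tools+spool of cable+drum of solvent: weight 5+2+3+6+4=20, value 5+25+25+18+10=83
Best: $87.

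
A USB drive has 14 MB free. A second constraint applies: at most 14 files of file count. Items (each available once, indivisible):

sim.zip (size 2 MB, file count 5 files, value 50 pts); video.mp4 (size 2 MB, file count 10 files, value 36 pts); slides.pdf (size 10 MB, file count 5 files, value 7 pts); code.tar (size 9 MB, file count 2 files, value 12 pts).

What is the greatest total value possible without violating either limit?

62 pts

Feasible sets respecting both limits:
- sim.zip+code.tar: size 11, file count 7, value 62
- sim.zip+slides.pdf: size 12, file count 10, value 57
- sim.zip: size 2, file count 5, value 50
- video.mp4+code.tar: size 11, file count 12, value 48
Best: 62 pts.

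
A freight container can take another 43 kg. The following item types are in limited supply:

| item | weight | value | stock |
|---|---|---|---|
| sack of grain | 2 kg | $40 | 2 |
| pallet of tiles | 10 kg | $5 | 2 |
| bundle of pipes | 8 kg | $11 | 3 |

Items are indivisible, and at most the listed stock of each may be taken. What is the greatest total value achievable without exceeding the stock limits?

Top feasible selections:
- 2×sack of grain + 1×pallet of tiles + 3×bundle of pipes: weight 38, value 118
- 2×sack of grain + 3×bundle of pipes: weight 28, value 113
- 2×sack of grain + 2×pallet of tiles + 2×bundle of pipes: weight 40, value 112
Best: $118.

$118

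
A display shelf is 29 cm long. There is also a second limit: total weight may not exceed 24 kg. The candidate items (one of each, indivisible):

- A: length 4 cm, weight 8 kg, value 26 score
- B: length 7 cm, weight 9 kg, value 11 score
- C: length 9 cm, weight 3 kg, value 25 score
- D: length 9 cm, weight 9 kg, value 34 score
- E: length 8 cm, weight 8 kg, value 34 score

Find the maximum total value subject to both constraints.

93 score

Feasible sets respecting both limits:
- C+D+E: length 26, weight 20, value 93
- A+C+D: length 22, weight 20, value 85
- A+C+E: length 21, weight 19, value 85
- B+C+D: length 25, weight 21, value 70
Best: 93 score.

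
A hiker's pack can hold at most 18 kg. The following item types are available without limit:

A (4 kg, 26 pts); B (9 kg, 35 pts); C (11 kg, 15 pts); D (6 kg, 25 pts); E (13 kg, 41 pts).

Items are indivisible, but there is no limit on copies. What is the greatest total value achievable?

Best value-per-unit is A at 26/4, and filling with it alone uses weight 4×4=16. No mix of the others beats 4×26 = 104.

104 pts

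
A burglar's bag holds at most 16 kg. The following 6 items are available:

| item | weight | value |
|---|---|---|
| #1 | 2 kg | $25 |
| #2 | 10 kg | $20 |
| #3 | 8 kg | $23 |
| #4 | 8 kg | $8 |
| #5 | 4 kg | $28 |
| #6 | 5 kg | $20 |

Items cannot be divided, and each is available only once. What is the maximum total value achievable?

$76

Check high-value combinations within 16 kg:
- #1+#3+#5: weight 2+8+4=14, value 25+23+28=76
- #1+#5+#6: weight 2+4+5=11, value 25+28+20=73
- #1+#2+#5: weight 2+10+4=16, value 25+20+28=73
- #1+#3+#6: weight 2+8+5=15, value 25+23+20=68
- #1+#4+#5: weight 2+8+4=14, value 25+8+28=61
Best: $76.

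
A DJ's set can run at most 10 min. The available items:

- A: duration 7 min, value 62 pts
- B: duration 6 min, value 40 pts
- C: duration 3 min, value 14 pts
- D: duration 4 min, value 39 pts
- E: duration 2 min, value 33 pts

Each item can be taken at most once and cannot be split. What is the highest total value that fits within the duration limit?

95 pts

Check high-value combinations within 10 min:
- A+E: duration 7+2=9, value 62+33=95
- C+D+E: duration 3+4+2=9, value 14+39+33=86
- B+D: duration 6+4=10, value 40+39=79
- A+C: duration 7+3=10, value 62+14=76
Best: 95 pts.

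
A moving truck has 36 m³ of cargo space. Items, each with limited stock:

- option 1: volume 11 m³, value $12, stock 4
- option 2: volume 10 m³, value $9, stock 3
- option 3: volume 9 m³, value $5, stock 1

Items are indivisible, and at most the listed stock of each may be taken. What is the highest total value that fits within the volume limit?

Top feasible selections:
- 3×option 1: volume 33, value 36
- 2×option 1 + 1×option 2: volume 32, value 33
- 1×option 1 + 2×option 2: volume 31, value 30
Best: $36.

$36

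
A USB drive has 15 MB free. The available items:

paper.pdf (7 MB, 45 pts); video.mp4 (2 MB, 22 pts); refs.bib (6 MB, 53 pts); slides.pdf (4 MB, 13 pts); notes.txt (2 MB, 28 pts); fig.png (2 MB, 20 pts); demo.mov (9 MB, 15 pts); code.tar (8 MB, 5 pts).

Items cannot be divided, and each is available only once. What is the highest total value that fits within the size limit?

Check high-value combinations within 15 MB:
- paper.pdf+refs.bib+notes.txt: size 7+6+2=15, value 45+53+28=126
- video.mp4+refs.bib+notes.txt+fig.png: size 2+6+2+2=12, value 22+53+28+20=123
- paper.pdf+video.mp4+refs.bib: size 7+2+6=15, value 45+22+53=120
- paper.pdf+refs.bib+fig.png: size 7+6+2=15, value 45+53+20=118
Best: 126 pts.

126 pts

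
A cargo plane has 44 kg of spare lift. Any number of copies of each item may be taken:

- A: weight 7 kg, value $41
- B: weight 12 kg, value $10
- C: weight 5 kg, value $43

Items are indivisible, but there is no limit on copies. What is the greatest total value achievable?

Best value-per-unit is C at 43/5, and filling with it alone uses weight 8×5=40. No mix of the others beats 8×43 = 344.

$344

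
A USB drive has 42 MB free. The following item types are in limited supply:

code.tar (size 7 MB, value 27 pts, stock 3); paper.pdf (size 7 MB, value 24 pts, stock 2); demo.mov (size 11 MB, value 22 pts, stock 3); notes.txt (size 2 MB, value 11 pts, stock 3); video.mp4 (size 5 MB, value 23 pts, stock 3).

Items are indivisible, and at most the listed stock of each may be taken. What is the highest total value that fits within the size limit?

183 pts

Best selections within size 42 and stock limits:
- 3×code.tar + 3×notes.txt + 3×video.mp4: size 42, value 183
- 2×code.tar + 1×paper.pdf + 3×notes.txt + 3×video.mp4: size 42, value 180
Best: 183 pts.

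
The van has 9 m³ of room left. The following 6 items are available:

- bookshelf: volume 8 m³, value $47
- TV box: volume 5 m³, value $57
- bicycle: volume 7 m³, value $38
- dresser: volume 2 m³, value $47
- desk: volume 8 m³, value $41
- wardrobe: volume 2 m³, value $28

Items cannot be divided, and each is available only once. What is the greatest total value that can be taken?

$132

This is a 0/1 knapsack; check combinations near the capacity.
- TV box+dresser+wardrobe: volume 5+2+2=9, value 57+47+28=132
- TV box+dresser: volume 5+2=7, value 57+47=104
- TV box+wardrobe: volume 5+2=7, value 57+28=85
- bicycle+dresser: volume 7+2=9, value 38+47=85
Best: $132.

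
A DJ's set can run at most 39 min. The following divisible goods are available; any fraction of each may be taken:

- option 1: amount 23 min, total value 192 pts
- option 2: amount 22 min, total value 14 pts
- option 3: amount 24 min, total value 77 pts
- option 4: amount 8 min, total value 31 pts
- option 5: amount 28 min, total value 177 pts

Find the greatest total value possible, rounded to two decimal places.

293.14

Take in order of value per unit:
- option 1 (192/23 per unit): all 23 → value 192, running total 192.00
- option 5 (177/28 per unit): 16 of 28 → value 16×177/28 = 101.1429, running total 293.14
Total 293.14.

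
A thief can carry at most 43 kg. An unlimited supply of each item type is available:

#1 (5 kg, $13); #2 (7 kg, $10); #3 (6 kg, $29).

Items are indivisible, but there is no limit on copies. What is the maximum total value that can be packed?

Best value-per-unit is #3 at 29/6, and filling with it alone uses weight 7×6=42. No mix of the others beats 7×29 = 203.

$203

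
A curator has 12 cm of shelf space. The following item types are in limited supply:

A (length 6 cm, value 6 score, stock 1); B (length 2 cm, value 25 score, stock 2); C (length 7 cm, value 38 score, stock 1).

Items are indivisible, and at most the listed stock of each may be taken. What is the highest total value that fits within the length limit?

88 score

Top feasible selections:
- 2×B + 1×C: length 11, value 88
- 1×B + 1×C: length 9, value 63
- 1×A + 2×B: length 10, value 56
Best: 88 score.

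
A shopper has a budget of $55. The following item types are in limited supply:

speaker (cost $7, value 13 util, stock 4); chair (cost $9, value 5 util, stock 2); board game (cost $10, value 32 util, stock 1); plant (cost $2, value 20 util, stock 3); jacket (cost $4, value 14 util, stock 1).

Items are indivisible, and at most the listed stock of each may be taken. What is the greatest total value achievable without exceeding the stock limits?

Top feasible selections:
- 4×speaker + 1×board game + 3×plant + 1×jacket: cost 48, value 158
- 3×speaker + 1×chair + 1×board game + 3×plant + 1×jacket: cost 50, value 150
- 4×speaker + 1×chair + 1×board game + 3×plant: cost 53, value 149
Best: 158 util.

158 util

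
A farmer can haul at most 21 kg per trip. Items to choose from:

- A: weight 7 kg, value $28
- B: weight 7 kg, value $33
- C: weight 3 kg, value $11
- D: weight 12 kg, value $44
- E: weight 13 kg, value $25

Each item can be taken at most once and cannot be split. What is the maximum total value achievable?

Check high-value combinations within 21 kg:
- B+D: weight 7+12=19, value 33+44=77
- A+B+C: weight 7+7+3=17, value 28+33+11=72
- A+D: weight 7+12=19, value 28+44=72
- A+B: weight 7+7=14, value 28+33=61
- B+E: weight 7+13=20, value 33+25=58
Best: $77.

$77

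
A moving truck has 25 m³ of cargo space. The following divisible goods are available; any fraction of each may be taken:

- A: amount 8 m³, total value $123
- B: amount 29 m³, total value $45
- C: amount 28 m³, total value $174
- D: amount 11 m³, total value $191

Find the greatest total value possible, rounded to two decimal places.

351.29

Take in order of value per unit:
- D (191/11 per unit): all 11 → value 191, running total 191.00
- A (123/8 per unit): all 8 → value 123, running total 314.00
- C (174/28 per unit): 6 of 28 → value 6×174/28 = 37.2857, running total 351.29
Total 351.29.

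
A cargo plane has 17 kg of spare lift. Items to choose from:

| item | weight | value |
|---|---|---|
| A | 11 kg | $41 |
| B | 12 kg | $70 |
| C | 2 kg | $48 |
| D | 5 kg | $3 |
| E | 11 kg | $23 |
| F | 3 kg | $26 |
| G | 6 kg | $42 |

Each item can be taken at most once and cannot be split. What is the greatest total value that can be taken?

Check high-value combinations within 17 kg:
- B+C+F: weight 12+2+3=17, value 70+48+26=144
- C+D+F+G: weight 2+5+3+6=16, value 48+3+26+42=119
- B+C: weight 12+2=14, value 70+48=118
- C+F+G: weight 2+3+6=11, value 48+26+42=116
Best: $144.

$144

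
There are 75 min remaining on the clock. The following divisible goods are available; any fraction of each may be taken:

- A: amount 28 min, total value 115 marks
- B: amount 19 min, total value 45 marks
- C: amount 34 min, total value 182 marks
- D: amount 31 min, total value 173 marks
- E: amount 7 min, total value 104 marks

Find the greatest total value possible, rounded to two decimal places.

Take in order of value per unit:
- E (104/7 per unit): all 7 → value 104, running total 104.00
- D (173/31 per unit): all 31 → value 173, running total 277.00
- C (182/34 per unit): all 34 → value 182, running total 459.00
- A (115/28 per unit): 3 of 28 → value 3×115/28 = 12.3214, running total 471.32
Total 471.32.

471.32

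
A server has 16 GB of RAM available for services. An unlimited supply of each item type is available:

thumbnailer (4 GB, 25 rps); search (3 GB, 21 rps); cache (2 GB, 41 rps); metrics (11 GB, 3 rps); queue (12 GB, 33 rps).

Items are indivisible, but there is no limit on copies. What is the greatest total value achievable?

Best value-per-unit is cache at 41/2, and filling with it alone uses memory 8×2=16. No mix of the others beats 8×41 = 328.

328 rps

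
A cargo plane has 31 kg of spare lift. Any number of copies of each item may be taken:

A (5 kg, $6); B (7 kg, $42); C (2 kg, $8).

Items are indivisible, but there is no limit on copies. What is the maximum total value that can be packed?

Best value-per-unit is B at 42/7; filling with it alone gives 4×42 = 168.
Optimal mix: 4×B + 1×C → weight 30, value 176.

$176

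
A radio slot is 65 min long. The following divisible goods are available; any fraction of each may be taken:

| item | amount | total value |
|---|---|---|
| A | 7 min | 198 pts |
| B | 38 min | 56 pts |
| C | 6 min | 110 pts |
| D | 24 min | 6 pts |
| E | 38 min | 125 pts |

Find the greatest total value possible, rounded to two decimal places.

Take in order of value per unit:
- A (198/7 per unit): all 7 → value 198, running total 198.00
- C (110/6 per unit): all 6 → value 110, running total 308.00
- E (125/38 per unit): all 38 → value 125, running total 433.00
- B (56/38 per unit): 14 of 38 → value 14×56/38 = 20.6316, running total 453.63
Total 453.63.

453.63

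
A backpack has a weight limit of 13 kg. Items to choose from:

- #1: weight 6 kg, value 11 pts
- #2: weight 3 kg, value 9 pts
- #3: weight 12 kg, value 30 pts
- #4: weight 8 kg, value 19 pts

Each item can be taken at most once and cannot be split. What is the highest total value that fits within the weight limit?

30 pts

Check high-value combinations within 13 kg:
- #3: weight 12, value 30
- #2+#4: weight 3+8=11, value 9+19=28
- #1+#2: weight 6+3=9, value 11+9=20
- #4: weight 8, value 19
- #1: weight 6, value 11
Best: 30 pts.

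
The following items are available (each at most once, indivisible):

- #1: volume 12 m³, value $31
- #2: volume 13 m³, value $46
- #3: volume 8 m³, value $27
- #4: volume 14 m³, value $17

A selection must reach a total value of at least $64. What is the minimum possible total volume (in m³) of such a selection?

21

Subsets with value ≥ 64, sorted by total volume:
- #2+#3: volume 21, value 73
- #1+#2: volume 25, value 77
- #1+#2+#3: volume 33, value 104
Minimum volume: 21 m³.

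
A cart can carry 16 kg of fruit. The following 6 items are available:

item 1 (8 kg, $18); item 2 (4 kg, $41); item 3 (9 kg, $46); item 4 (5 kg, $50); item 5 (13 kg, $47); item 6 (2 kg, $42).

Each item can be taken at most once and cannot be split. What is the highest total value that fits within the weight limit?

$138

Check high-value combinations within 16 kg:
- item 3+item 4+item 6: weight 9+5+2=16, value 46+50+42=138
- item 2+item 4+item 6: weight 4+5+2=11, value 41+50+42=133
- item 2+item 3+item 6: weight 4+9+2=15, value 41+46+42=129
- item 1+item 4+item 6: weight 8+5+2=15, value 18+50+42=110
- item 1+item 2+item 6: weight 8+4+2=14, value 18+41+42=101
Best: $138.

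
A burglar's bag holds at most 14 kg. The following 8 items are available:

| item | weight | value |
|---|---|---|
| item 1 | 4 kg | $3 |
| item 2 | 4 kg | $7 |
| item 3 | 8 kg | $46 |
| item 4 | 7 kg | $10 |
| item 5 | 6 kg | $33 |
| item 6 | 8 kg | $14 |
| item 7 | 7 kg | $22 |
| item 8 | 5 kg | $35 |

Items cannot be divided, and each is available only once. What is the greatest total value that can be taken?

Check high-value combinations within 14 kg:
- item 3+item 8: weight 8+5=13, value 46+35=81
- item 3+item 5: weight 8+6=14, value 46+33=79
- item 5+item 8: weight 6+5=11, value 33+35=68
Best: $81.

$81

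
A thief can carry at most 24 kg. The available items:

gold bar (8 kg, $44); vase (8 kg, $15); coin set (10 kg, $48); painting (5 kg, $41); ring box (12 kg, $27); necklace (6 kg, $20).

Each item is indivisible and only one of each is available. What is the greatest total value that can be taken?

$133

Check high-value combinations within 24 kg:
- gold bar+coin set+painting: weight 8+10+5=23, value 44+48+41=133
- gold bar+coin set+necklace: weight 8+10+6=24, value 44+48+20=112
- coin set+painting+necklace: weight 10+5+6=21, value 48+41+20=109
Best: $133.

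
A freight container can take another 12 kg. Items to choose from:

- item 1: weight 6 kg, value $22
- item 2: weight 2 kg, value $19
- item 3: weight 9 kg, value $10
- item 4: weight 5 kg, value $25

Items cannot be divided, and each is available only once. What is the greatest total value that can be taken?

$47

Check high-value combinations within 12 kg:
- item 1+item 4: weight 6+5=11, value 22+25=47
- item 2+item 4: weight 2+5=7, value 19+25=44
- item 1+item 2: weight 6+2=8, value 22+19=41
Best: $47.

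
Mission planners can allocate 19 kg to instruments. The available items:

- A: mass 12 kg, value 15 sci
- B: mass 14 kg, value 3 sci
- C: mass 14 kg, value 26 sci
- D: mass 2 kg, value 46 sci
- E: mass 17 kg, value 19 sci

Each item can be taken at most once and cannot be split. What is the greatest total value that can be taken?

72 sci

Check high-value combinations within 19 kg:
- C+D: mass 14+2=16, value 26+46=72
- D+E: mass 2+17=19, value 46+19=65
- A+D: mass 12+2=14, value 15+46=61
- B+D: mass 14+2=16, value 3+46=49
- D: mass 2, value 46
Best: 72 sci.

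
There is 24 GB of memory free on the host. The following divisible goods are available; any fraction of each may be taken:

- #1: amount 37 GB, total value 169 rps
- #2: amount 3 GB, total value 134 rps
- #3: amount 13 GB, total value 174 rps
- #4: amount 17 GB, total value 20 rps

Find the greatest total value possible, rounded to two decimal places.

344.54

Take in order of value per unit:
- #2 (134/3 per unit): all 3 → value 134, running total 134.00
- #3 (174/13 per unit): all 13 → value 174, running total 308.00
- #1 (169/37 per unit): 8 of 37 → value 8×169/37 = 36.5405, running total 344.54
Total 344.54.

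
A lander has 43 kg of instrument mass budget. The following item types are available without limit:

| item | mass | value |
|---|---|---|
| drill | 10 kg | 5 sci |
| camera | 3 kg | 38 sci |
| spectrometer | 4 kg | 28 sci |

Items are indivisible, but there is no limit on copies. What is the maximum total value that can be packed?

Best value-per-unit is camera at 38/3, and filling with it alone uses mass 14×3=42. No mix of the others beats 14×38 = 532.

532 sci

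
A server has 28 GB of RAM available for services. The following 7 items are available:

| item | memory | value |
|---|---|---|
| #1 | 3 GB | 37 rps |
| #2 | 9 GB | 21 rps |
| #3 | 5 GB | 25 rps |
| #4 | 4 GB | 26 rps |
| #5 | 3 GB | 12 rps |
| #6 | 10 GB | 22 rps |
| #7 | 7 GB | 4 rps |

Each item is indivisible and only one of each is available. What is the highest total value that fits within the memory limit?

122 rps

Check high-value combinations within 28 GB:
- #1+#3+#4+#5+#6: memory 3+5+4+3+10=25, value 37+25+26+12+22=122
- #1+#2+#3+#4+#5: memory 3+9+5+4+3=24, value 37+21+25+26+12=121
- #1+#2+#3+#4+#7: memory 3+9+5+4+7=28, value 37+21+25+26+4=113
- #1+#3+#4+#6: memory 3+5+4+10=22, value 37+25+26+22=110
Best: 122 rps.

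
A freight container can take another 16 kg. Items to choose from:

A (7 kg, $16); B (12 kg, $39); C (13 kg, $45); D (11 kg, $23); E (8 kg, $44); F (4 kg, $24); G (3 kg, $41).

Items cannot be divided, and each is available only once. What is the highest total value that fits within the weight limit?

Check high-value combinations within 16 kg:
- E+F+G: weight 8+4+3=15, value 44+24+41=109
- C+G: weight 13+3=16, value 45+41=86
- E+G: weight 8+3=11, value 44+41=85
Best: $109.

$109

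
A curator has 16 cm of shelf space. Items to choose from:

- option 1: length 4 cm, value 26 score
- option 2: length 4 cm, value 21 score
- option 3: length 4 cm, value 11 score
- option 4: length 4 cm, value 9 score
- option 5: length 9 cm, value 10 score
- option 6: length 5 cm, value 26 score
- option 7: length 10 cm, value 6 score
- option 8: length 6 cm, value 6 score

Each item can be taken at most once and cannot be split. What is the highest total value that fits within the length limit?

Check high-value combinations within 16 cm:
- option 1+option 2+option 6: length 4+4+5=13, value 26+21+26=73
- option 1+option 2+option 3+option 4: length 4+4+4+4=16, value 26+21+11+9=67
- option 1+option 3+option 6: length 4+4+5=13, value 26+11+26=63
- option 1+option 4+option 6: length 4+4+5=13, value 26+9+26=61
- option 1+option 2+option 3: length 4+4+4=12, value 26+21+11=58
Best: 73 score.

73 score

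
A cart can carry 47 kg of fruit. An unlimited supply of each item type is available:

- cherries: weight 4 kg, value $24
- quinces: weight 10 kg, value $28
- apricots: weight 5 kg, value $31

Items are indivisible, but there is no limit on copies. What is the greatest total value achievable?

$289

Best value-per-unit is apricots at 31/5; filling with it alone gives 9×31 = 279.
Optimal mix: 3×cherries + 7×apricots → weight 47, value 289.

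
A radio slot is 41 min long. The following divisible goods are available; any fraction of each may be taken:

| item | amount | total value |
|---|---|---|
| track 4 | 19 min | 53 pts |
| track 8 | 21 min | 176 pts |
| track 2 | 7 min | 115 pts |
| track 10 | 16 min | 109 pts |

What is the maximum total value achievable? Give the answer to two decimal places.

Take in order of value per unit:
- track 2 (115/7 per unit): all 7 → value 115, running total 115.00
- track 8 (176/21 per unit): all 21 → value 176, running total 291.00
- track 10 (109/16 per unit): 13 of 16 → value 13×109/16 = 88.5625, running total 379.56
Total 379.56.

379.56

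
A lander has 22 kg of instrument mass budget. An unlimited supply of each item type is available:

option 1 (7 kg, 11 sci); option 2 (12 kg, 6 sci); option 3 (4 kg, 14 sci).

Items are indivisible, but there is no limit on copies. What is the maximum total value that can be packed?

70 sci

Best value-per-unit is option 3 at 14/4, and filling with it alone uses mass 5×4=20. No mix of the others beats 5×14 = 70.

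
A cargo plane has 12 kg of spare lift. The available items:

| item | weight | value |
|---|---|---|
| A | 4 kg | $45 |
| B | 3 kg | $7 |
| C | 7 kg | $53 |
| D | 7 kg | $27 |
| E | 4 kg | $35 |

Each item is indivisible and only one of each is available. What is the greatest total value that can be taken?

$98

This is a 0/1 knapsack; check combinations near the capacity.
- A+C: weight 4+7=11, value 45+53=98
- C+E: weight 7+4=11, value 53+35=88
- A+B+E: weight 4+3+4=11, value 45+7+35=87
- A+E: weight 4+4=8, value 45+35=80
Best: $98.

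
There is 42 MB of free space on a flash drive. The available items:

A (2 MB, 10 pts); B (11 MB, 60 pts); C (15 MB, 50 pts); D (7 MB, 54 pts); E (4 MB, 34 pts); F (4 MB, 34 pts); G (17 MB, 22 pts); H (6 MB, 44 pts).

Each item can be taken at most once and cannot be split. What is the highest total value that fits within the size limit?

Check high-value combinations within 42 MB:
- A+B+D+E+F+H: size 2+11+7+4+4+6=34, value 10+60+54+34+34+44=236
- B+C+D+E+F: size 11+15+7+4+4=41, value 60+50+54+34+34=232
- A+B+C+E+F+H: size 2+11+15+4+4+6=42, value 10+60+50+34+34+44=232
- B+D+E+F+H: size 11+7+4+4+6=32, value 60+54+34+34+44=226
- A+C+D+E+F+H: size 2+15+7+4+4+6=38, value 10+50+54+34+34+44=226
Best: 236 pts.

236 pts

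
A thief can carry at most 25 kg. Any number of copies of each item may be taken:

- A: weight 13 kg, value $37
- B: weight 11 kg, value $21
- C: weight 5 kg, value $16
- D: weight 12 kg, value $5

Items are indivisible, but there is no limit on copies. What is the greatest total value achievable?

Best value-per-unit is C at 16/5, and filling with it alone uses weight 5×5=25. No mix of the others beats 5×16 = 80.

$80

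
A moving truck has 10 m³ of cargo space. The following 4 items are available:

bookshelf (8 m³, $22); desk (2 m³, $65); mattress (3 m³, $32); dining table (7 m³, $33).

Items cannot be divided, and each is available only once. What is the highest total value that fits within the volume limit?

Check high-value combinations within 10 m³:
- desk+dining table: volume 2+7=9, value 65+33=98
- desk+mattress: volume 2+3=5, value 65+32=97
- bookshelf+desk: volume 8+2=10, value 22+65=87
Best: $98.

$98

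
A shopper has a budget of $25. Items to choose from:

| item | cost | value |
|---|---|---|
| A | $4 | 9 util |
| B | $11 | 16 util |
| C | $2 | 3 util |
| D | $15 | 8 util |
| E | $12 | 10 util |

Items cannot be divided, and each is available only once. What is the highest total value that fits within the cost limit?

29 util

Check high-value combinations within $25:
- B+C+E: cost 11+2+12=25, value 16+3+10=29
- A+B+C: cost 4+11+2=17, value 9+16+3=28
- B+E: cost 11+12=23, value 16+10=26
- A+B: cost 4+11=15, value 9+16=25
Best: 29 util.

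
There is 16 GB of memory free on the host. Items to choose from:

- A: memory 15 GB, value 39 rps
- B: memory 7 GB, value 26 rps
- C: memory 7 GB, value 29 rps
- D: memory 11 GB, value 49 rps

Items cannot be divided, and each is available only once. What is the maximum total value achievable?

This is a 0/1 knapsack; check combinations near the capacity.
- B+C: memory 7+7=14, value 26+29=55
- D: memory 11, value 49
- A: memory 15, value 39
- C: memory 7, value 29
- B: memory 7, value 26
Best: 55 rps.

55 rps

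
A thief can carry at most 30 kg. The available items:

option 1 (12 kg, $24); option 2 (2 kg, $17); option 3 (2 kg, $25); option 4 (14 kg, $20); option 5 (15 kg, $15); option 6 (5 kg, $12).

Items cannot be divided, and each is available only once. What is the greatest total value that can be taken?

$86

Check high-value combinations within 30 kg:
- option 1+option 2+option 3+option 4: weight 12+2+2+14=30, value 24+17+25+20=86
- option 1+option 2+option 3+option 6: weight 12+2+2+5=21, value 24+17+25+12=78
- option 2+option 3+option 4+option 6: weight 2+2+14+5=23, value 17+25+20+12=74
Best: $86.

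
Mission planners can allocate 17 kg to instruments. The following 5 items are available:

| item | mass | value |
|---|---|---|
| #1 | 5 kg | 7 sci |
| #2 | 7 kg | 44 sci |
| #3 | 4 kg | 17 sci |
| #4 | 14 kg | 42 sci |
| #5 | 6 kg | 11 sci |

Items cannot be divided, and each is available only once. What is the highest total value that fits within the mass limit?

72 sci

Check high-value combinations within 17 kg:
- #2+#3+#5: mass 7+4+6=17, value 44+17+11=72
- #1+#2+#3: mass 5+7+4=16, value 7+44+17=68
- #2+#3: mass 7+4=11, value 44+17=61
- #2+#5: mass 7+6=13, value 44+11=55
Best: 72 sci.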